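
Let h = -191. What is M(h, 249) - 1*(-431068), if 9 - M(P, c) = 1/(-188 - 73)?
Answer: 112511098/261 ≈ 4.3108e+5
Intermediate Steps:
M(P, c) = 2350/261 (M(P, c) = 9 - 1/(-188 - 73) = 9 - 1/(-261) = 9 - 1*(-1/261) = 9 + 1/261 = 2350/261)
M(h, 249) - 1*(-431068) = 2350/261 - 1*(-431068) = 2350/261 + 431068 = 112511098/261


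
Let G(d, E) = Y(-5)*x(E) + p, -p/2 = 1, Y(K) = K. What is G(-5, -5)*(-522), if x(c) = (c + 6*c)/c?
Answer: 19314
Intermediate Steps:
x(c) = 7 (x(c) = (7*c)/c = 7)
p = -2 (p = -2*1 = -2)
G(d, E) = -37 (G(d, E) = -5*7 - 2 = -35 - 2 = -37)
G(-5, -5)*(-522) = -37*(-522) = 19314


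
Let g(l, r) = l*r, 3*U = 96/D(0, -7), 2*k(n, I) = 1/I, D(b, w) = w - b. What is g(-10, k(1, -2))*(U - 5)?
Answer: -335/14 ≈ -23.929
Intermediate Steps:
k(n, I) = 1/(2*I)
U = -32/7 (U = (96/(-7 - 1*0))/3 = (96/(-7 + 0))/3 = (96/(-7))/3 = (96*(-⅐))/3 = (⅓)*(-96/7) = -32/7 ≈ -4.5714)
g(-10, k(1, -2))*(U - 5) = (-5/(-2))*(-32/7 - 5) = -5*(-1)/2*(-67/7) = -10*(-¼)*(-67/7) = (5/2)*(-67/7) = -335/14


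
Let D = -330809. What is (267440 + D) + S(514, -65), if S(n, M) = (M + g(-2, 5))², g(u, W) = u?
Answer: -58880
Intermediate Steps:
S(n, M) = (-2 + M)² (S(n, M) = (M - 2)² = (-2 + M)²)
(267440 + D) + S(514, -65) = (267440 - 330809) + (-2 - 65)² = -63369 + (-67)² = -63369 + 4489 = -58880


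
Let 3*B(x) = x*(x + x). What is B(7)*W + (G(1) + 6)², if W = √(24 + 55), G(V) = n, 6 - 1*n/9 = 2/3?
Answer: 2916 + 98*√79/3 ≈ 3206.3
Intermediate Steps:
n = 48 (n = 54 - 18/3 = 54 - 9*⅔ = 54 - 6 = 48)
B(x) = 2*x²/3 (B(x) = (x*(x + x))/3 = (x*(2*x))/3 = (2*x²)/3 = 2*x²/3)
G(V) = 48
W = √79 ≈ 8.8882
B(7)*W + (G(1) + 6)² = ((⅔)*7²)*√79 + (48 + 6)² = ((⅔)*49)*√79 + 54² = 98*√79/3 + 2916 = 2916 + 98*√79/3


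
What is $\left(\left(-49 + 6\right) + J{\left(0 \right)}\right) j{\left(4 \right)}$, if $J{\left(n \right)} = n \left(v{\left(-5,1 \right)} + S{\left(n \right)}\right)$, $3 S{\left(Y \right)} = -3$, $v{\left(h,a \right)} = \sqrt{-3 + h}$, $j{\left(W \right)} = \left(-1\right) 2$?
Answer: $86$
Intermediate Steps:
$j{\left(W \right)} = -2$
$S{\left(Y \right)} = -1$ ($S{\left(Y \right)} = \frac{1}{3} \left(-3\right) = -1$)
$J{\left(n \right)} = n \left(-1 + 2 i \sqrt{2}\right)$ ($J{\left(n \right)} = n \left(\sqrt{-3 - 5} - 1\right) = n \left(\sqrt{-8} - 1\right) = n \left(2 i \sqrt{2} - 1\right) = n \left(-1 + 2 i \sqrt{2}\right)$)
$\left(\left(-49 + 6\right) + J{\left(0 \right)}\right) j{\left(4 \right)} = \left(\left(-49 + 6\right) + 0 \left(-1 + 2 i \sqrt{2}\right)\right) \left(-2\right) = \left(-43 + 0\right) \left(-2\right) = \left(-43\right) \left(-2\right) = 86$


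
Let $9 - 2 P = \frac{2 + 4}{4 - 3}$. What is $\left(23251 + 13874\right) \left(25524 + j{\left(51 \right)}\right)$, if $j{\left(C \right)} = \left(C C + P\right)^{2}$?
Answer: $\frac{1009581742125}{4} \approx 2.524 \cdot 10^{11}$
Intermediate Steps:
$P = \frac{3}{2}$ ($P = \frac{9}{2} - \frac{\left(2 + 4\right) \frac{1}{4 - 3}}{2} = \frac{9}{2} - \frac{6 \cdot 1^{-1}}{2} = \frac{9}{2} - \frac{6 \cdot 1}{2} = \frac{9}{2} - 3 = \frac{3}{2} \approx 1.5$)
$j{\left(C \right)} = \left(\frac{3}{2} + C^{2}\right)^{2}$ ($j{\left(C \right)} = \left(C C + \frac{3}{2}\right)^{2} = \left(C^{2} + \frac{3}{2}\right)^{2} = \left(\frac{3}{2} + C^{2}\right)^{2}$)
$\left(23251 + 13874\right) \left(25524 + j{\left(51 \right)}\right) = \left(23251 + 13874\right) \left(25524 + \frac{\left(3 + 2 \cdot 51^{2}\right)^{2}}{4}\right) = 37125 \left(25524 + \frac{\left(3 + 2 \cdot 2601\right)^{2}}{4}\right) = 37125 \left(25524 + \frac{\left(3 + 5202\right)^{2}}{4}\right) = 37125 \left(25524 + \frac{5205^{2}}{4}\right) = 37125 \left(25524 + \frac{1}{4} \cdot 27092025\right) = 37125 \left(25524 + \frac{27092025}{4}\right) = 37125 \cdot \frac{27194121}{4} = \frac{1009581742125}{4}$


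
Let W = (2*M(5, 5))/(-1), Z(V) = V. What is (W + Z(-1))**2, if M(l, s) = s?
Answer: 121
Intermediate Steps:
W = -10 (W = (2*5)/(-1) = 10*(-1) = -10)
(W + Z(-1))**2 = (-10 - 1)**2 = (-11)**2 = 121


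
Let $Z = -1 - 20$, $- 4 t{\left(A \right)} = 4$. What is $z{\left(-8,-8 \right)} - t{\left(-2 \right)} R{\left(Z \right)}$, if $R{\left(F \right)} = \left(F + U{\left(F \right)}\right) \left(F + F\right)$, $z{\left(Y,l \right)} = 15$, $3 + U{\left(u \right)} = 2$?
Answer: $939$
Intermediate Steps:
$t{\left(A \right)} = -1$ ($t{\left(A \right)} = \left(- \frac{1}{4}\right) 4 = -1$)
$U{\left(u \right)} = -1$ ($U{\left(u \right)} = -3 + 2 = -1$)
$Z = -21$ ($Z = -1 - 20 = -21$)
$R{\left(F \right)} = 2 F \left(-1 + F\right)$ ($R{\left(F \right)} = \left(F - 1\right) \left(F + F\right) = \left(-1 + F\right) 2 F = 2 F \left(-1 + F\right)$)
$z{\left(-8,-8 \right)} - t{\left(-2 \right)} R{\left(Z \right)} = 15 - - 2 \left(-21\right) \left(-1 - 21\right) = 15 - - 2 \left(-21\right) \left(-22\right) = 15 - \left(-1\right) 924 = 15 - -924 = 15 + 924 = 939$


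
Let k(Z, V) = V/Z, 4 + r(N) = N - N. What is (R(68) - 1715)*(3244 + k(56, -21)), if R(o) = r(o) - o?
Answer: -46370863/8 ≈ -5.7964e+6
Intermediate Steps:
r(N) = -4 (r(N) = -4 + (N - N) = -4 + 0 = -4)
R(o) = -4 - o
(R(68) - 1715)*(3244 + k(56, -21)) = ((-4 - 1*68) - 1715)*(3244 - 21/56) = ((-4 - 68) - 1715)*(3244 - 21*1/56) = (-72 - 1715)*(3244 - 3/8) = -1787*25949/8 = -46370863/8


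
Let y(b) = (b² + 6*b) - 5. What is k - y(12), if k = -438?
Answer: -649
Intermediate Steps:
y(b) = -5 + b² + 6*b
k - y(12) = -438 - (-5 + 12² + 6*12) = -438 - (-5 + 144 + 72) = -438 - 1*211 = -438 - 211 = -649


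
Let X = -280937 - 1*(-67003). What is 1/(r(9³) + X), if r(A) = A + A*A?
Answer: 1/318236 ≈ 3.1423e-6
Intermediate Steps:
r(A) = A + A²
X = -213934 (X = -280937 + 67003 = -213934)
1/(r(9³) + X) = 1/(9³*(1 + 9³) - 213934) = 1/(729*(1 + 729) - 213934) = 1/(729*730 - 213934) = 1/(532170 - 213934) = 1/318236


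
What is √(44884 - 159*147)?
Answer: 7*√439 ≈ 146.67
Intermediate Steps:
√(44884 - 159*147) = √(44884 - 23373) = √21511 = 7*√439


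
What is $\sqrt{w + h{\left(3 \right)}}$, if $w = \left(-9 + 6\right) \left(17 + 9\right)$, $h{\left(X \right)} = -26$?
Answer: $2 i \sqrt{26} \approx 10.198 i$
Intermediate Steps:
$w = -78$ ($w = \left(-3\right) 26 = -78$)
$\sqrt{w + h{\left(3 \right)}} = \sqrt{-78 - 26} = \sqrt{-104} = 2 i \sqrt{26}$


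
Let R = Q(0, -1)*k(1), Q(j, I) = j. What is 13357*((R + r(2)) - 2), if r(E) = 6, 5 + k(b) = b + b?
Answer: 53428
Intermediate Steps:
k(b) = -5 + 2*b (k(b) = -5 + (b + b) = -5 + 2*b)
R = 0 (R = 0*(-5 + 2*1) = 0*(-5 + 2) = 0*(-3) = 0)
13357*((R + r(2)) - 2) = 13357*((0 + 6) - 2) = 13357*(6 - 2) = 13357*4 = 53428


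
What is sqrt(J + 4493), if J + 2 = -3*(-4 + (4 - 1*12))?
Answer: 3*sqrt(503) ≈ 67.283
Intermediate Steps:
J = 34 (J = -2 - 3*(-4 + (4 - 1*12)) = -2 - 3*(-4 + (4 - 12)) = -2 - 3*(-4 - 8) = -2 - 3*(-12) = -2 + 36 = 34)
sqrt(J + 4493) = sqrt(34 + 4493) = sqrt(4527) = 3*sqrt(503)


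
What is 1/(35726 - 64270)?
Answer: -1/28544 ≈ -3.5034e-5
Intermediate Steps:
1/(35726 - 64270) = 1/(-28544) = -1/28544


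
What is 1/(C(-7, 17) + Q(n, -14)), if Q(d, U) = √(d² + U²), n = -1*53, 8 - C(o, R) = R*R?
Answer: -281/75956 - √3005/75956 ≈ -0.0044212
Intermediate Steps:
C(o, R) = 8 - R² (C(o, R) = 8 - R*R = 8 - R²)
n = -53
Q(d, U) = √(U² + d²)
1/(C(-7, 17) + Q(n, -14)) = 1/((8 - 1*17²) + √((-14)² + (-53)²)) = 1/((8 - 1*289) + √(196 + 2809)) = 1/((8 - 289) + √3005) = 1/(-281 + √3005)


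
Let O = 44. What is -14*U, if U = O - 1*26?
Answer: -252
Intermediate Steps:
U = 18 (U = 44 - 1*26 = 44 - 26 = 18)
-14*U = -14*18 = -252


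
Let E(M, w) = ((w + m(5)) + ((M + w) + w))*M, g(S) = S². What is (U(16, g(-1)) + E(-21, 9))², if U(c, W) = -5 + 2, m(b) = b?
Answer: 54756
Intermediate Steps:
E(M, w) = M*(5 + M + 3*w) (E(M, w) = ((w + 5) + ((M + w) + w))*M = ((5 + w) + (M + 2*w))*M = (5 + M + 3*w)*M = M*(5 + M + 3*w))
U(c, W) = -3
(U(16, g(-1)) + E(-21, 9))² = (-3 - 21*(5 - 21 + 3*9))² = (-3 - 21*(5 - 21 + 27))² = (-3 - 21*11)² = (-3 - 231)² = (-234)² = 54756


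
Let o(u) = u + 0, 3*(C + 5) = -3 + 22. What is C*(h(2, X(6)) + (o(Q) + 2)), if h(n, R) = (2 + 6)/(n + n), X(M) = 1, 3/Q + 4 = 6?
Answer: 22/3 ≈ 7.3333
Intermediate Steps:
C = 4/3 (C = -5 + (-3 + 22)/3 = -5 + (⅓)*19 = -5 + 19/3 = 4/3 ≈ 1.3333)
Q = 3/2 (Q = 3/(-4 + 6) = 3/2 ≈ 1.5000)
o(u) = u
h(n, R) = 4/n (h(n, R) = 8/((2*n)) = 8*(1/(2*n)) = 4/n)
C*(h(2, X(6)) + (o(Q) + 2)) = 4*(4/2 + (3/2 + 2))/3 = 4*(4*(½) + 7/2)/3 = 4*(2 + 7/2)/3 = (4/3)*(11/2) = 22/3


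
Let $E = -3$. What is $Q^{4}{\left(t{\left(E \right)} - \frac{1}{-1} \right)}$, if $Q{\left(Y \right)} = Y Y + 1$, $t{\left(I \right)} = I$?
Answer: $625$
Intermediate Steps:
$Q{\left(Y \right)} = 1 + Y^{2}$ ($Q{\left(Y \right)} = Y^{2} + 1 = 1 + Y^{2}$)
$Q^{4}{\left(t{\left(E \right)} - \frac{1}{-1} \right)} = \left(1 + \left(-3 - \frac{1}{-1}\right)^{2}\right)^{4} = \left(1 + \left(-3 - -1\right)^{2}\right)^{4} = \left(1 + \left(-3 + 1\right)^{2}\right)^{4} = \left(1 + \left(-2\right)^{2}\right)^{4} = \left(1 + 4\right)^{4} = 5^{4} = 625$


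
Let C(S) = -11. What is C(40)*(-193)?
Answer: 2123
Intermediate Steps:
C(40)*(-193) = -11*(-193) = 2123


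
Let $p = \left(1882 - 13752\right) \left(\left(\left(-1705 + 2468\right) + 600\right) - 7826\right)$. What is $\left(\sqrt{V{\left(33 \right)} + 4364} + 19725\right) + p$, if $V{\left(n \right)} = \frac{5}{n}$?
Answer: $76735535 + \frac{\sqrt{4752561}}{33} \approx 7.6736 \cdot 10^{7}$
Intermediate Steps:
$p = 76715810$ ($p = - 11870 \left(\left(763 + 600\right) - 7826\right) = - 11870 \left(1363 - 7826\right) = \left(-11870\right) \left(-6463\right) = 76715810$)
$\left(\sqrt{V{\left(33 \right)} + 4364} + 19725\right) + p = \left(\sqrt{\frac{5}{33} + 4364} + 19725\right) + 76715810 = \left(\sqrt{\frac{144017}{33}} + 19725\right) + 76715810 = \left(\frac{\sqrt{4752561}}{33} + 19725\right) + 76715810 = \left(19725 + \frac{\sqrt{4752561}}{33}\right) + 76715810 = 76735535 + \frac{\sqrt{4752561}}{33}$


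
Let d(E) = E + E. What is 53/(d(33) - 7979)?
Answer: -53/7913 ≈ -0.0066978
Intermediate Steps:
d(E) = 2*E
53/(d(33) - 7979) = 53/(2*33 - 7979) = 53/(66 - 7979) = 53/(-7913) = -1/7913*53 = -53/7913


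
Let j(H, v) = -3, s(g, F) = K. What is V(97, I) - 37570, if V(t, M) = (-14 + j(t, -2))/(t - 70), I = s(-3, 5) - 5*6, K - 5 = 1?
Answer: -1014407/27 ≈ -37571.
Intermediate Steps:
K = 6 (K = 5 + 1 = 6)
s(g, F) = 6
I = -24 (I = 6 - 5*6 = 6 - 30 = -24)
V(t, M) = -17/(-70 + t) (V(t, M) = (-14 - 3)/(t - 70) = -17/(-70 + t))
V(97, I) - 37570 = -17/(-70 + 97) - 37570 = -17/27 - 37570 = -1014407/27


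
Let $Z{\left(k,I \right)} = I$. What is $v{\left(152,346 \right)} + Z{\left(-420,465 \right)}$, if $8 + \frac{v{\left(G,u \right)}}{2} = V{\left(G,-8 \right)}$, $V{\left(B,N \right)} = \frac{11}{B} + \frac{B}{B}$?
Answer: $\frac{34287}{76} \approx 451.14$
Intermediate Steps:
$V{\left(B,N \right)} = 1 + \frac{11}{B}$ ($V{\left(B,N \right)} = \frac{11}{B} + 1 = 1 + \frac{11}{B}$)
$v{\left(G,u \right)} = -16 + \frac{2 \left(11 + G\right)}{G}$ ($v{\left(G,u \right)} = -16 + 2 \frac{11 + G}{G} = -16 + \frac{2 \left(11 + G\right)}{G}$)
$v{\left(152,346 \right)} + Z{\left(-420,465 \right)} = \left(-14 + \frac{22}{152}\right) + 465 = \left(-14 + 22 \cdot \frac{1}{152}\right) + 465 = \left(-14 + \frac{11}{76}\right) + 465 = - \frac{1053}{76} + 465 = \frac{34287}{76}$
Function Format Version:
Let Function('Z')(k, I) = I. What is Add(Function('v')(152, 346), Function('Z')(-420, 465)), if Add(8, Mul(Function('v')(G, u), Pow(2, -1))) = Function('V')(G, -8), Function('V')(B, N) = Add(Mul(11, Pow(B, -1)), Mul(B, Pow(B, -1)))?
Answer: Rational(34287, 76) ≈ 451.14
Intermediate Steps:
Function('V')(B, N) = Add(1, Mul(11, Pow(B, -1))) (Function('V')(B, N) = Add(Mul(11, Pow(B, -1)), 1) = Add(1, Mul(11, Pow(B, -1))))
Function('v')(G, u) = Add(-16, Mul(2, Pow(G, -1), Add(11, G))) (Function('v')(G, u) = Add(-16, Mul(2, Mul(Pow(G, -1), Add(11, G)))) = Add(-16, Mul(2, Pow(G, -1), Add(11, G))))
Add(Function('v')(152, 346), Function('Z')(-420, 465)) = Add(Add(-14, Mul(22, Pow(152, -1))), 465) = Add(Add(-14, Mul(22, Rational(1, 152))), 465) = Add(Add(-14, Rational(11, 76)), 465) = Add(Rational(-1053, 76), 465) = Rational(34287, 76)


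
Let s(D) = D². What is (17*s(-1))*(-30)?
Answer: -510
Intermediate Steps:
(17*s(-1))*(-30) = (17*(-1)²)*(-30) = (17*1)*(-30) = 17*(-30) = -510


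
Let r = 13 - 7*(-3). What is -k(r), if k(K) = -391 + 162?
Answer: 229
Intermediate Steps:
r = 34 (r = 13 + 21 = 34)
k(K) = -229
-k(r) = -1*(-229) = 229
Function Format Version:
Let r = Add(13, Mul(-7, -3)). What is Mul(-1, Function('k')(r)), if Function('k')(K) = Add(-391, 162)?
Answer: 229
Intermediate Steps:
r = 34 (r = Add(13, 21) = 34)
Function('k')(K) = -229
Mul(-1, Function('k')(r)) = Mul(-1, -229) = 229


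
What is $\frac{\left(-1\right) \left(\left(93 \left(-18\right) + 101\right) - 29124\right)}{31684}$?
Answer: $\frac{30697}{31684} \approx 0.96885$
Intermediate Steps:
$\frac{\left(-1\right) \left(\left(93 \left(-18\right) + 101\right) - 29124\right)}{31684} = - (\left(-1674 + 101\right) - 29124) \frac{1}{31684} = - (-1573 - 29124) \frac{1}{31684} = \left(-1\right) \left(-30697\right) \frac{1}{31684} = 30697 \cdot \frac{1}{31684} = \frac{30697}{31684}$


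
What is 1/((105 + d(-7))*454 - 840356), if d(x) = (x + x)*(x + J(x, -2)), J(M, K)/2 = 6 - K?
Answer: -1/849890 ≈ -1.1766e-6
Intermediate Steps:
J(M, K) = 12 - 2*K (J(M, K) = 2*(6 - K) = 12 - 2*K)
d(x) = 2*x*(16 + x) (d(x) = (x + x)*(x + (12 - 2*(-2))) = (2*x)*(x + (12 + 4)) = (2*x)*(x + 16) = (2*x)*(16 + x) = 2*x*(16 + x))
1/((105 + d(-7))*454 - 840356) = 1/((105 + 2*(-7)*(16 - 7))*454 - 840356) = 1/((105 + 2*(-7)*9)*454 - 840356) = 1/((105 - 126)*454 - 840356) = 1/(-21*454 - 840356) = 1/(-9534 - 840356) = 1/(-849890) = -1/849890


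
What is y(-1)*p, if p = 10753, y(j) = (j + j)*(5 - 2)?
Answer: -64518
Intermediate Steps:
y(j) = 6*j (y(j) = (2*j)*3 = 6*j)
y(-1)*p = (6*(-1))*10753 = -6*10753 = -64518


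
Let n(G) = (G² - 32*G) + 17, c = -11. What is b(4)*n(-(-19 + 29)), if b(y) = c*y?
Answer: -19228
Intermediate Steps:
b(y) = -11*y
n(G) = 17 + G² - 32*G
b(4)*n(-(-19 + 29)) = (-11*4)*(17 + (-(-19 + 29))² - (-32)*(-19 + 29)) = -44*(17 + (-1*10)² - (-32)*10) = -44*(17 + (-10)² - 32*(-10)) = -44*(17 + 100 + 320) = -44*437 = -19228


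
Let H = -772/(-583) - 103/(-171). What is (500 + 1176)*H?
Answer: 321894236/99693 ≈ 3228.9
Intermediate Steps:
H = 192061/99693 (H = -772*(-1/583) - 103*(-1/171) = 772/583 + 103/171 = 192061/99693 ≈ 1.9265)
(500 + 1176)*H = (500 + 1176)*(192061/99693) = 1676*(192061/99693) = 321894236/99693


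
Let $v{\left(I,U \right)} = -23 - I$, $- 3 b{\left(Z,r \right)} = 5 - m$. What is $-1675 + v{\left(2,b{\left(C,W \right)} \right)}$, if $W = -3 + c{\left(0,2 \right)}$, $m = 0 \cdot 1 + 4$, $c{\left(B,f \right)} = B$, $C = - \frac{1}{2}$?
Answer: $-1700$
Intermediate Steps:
$C = - \frac{1}{2}$ ($C = \left(-1\right) \frac{1}{2} = - \frac{1}{2} \approx -0.5$)
$m = 4$ ($m = 0 + 4 = 4$)
$W = -3$ ($W = -3 + 0 = -3$)
$b{\left(Z,r \right)} = - \frac{1}{3}$ ($b{\left(Z,r \right)} = - \frac{5 - 4}{3} = \left(- \frac{1}{3}\right) 1 = - \frac{1}{3}$)
$-1675 + v{\left(2,b{\left(C,W \right)} \right)} = -1675 - 25 = -1700$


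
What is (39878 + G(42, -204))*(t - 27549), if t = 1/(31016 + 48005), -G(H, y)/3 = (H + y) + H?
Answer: -87596095107664/79021 ≈ -1.1085e+9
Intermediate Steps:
G(H, y) = -6*H - 3*y (G(H, y) = -3*((H + y) + H) = -3*(y + 2*H) = -6*H - 3*y)
t = 1/79021 ≈ 1.2655e-5
(39878 + G(42, -204))*(t - 27549) = (39878 + (-6*42 - 3*(-204)))*(1/79021 - 27549) = (39878 + (-252 + 612))*(-2176949528/79021) = (39878 + 360)*(-2176949528/79021) = 40238*(-2176949528/79021) = -87596095107664/79021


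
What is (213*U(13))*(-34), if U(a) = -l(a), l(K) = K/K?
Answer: 7242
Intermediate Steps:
l(K) = 1
U(a) = -1 (U(a) = -1*1 = -1)
(213*U(13))*(-34) = (213*(-1))*(-34) = -213*(-34) = 7242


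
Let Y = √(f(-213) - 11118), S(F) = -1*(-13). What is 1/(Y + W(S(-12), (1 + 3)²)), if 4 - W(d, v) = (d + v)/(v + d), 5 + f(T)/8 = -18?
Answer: 3/11311 - I*√11302/11311 ≈ 0.00026523 - 0.0093989*I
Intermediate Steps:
f(T) = -184 (f(T) = -40 + 8*(-18) = -40 - 144 = -184)
S(F) = 13
W(d, v) = 3 (W(d, v) = 4 - (d + v)/(v + d) = 4 - (d + v)/(d + v) = 4 - 1*1 = 4 - 1 = 3)
Y = I*√11302 (Y = √(-184 - 11118) = √(-11302) = I*√11302 ≈ 106.31*I)
1/(Y + W(S(-12), (1 + 3)²)) = 1/(I*√11302 + 3) = 1/(3 + I*√11302)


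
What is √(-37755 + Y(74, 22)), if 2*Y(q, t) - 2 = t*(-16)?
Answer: I*√37930 ≈ 194.76*I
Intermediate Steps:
Y(q, t) = 1 - 8*t (Y(q, t) = 1 + (t*(-16))/2 = 1 + (-16*t)/2 = 1 - 8*t)
√(-37755 + Y(74, 22)) = √(-37755 + (1 - 8*22)) = √(-37755 + (1 - 176)) = √(-37755 - 175) = √(-37930) = I*√37930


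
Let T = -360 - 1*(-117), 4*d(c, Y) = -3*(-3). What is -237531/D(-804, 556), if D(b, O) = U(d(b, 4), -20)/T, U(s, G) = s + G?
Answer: -230880132/71 ≈ -3.2518e+6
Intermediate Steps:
d(c, Y) = 9/4 (d(c, Y) = (-3*(-3))/4 = (1/4)*9 = 9/4)
U(s, G) = G + s
T = -243 (T = -360 + 117 = -243)
D(b, O) = 71/972 (D(b, O) = (-20 + 9/4)/(-243) = -71/4*(-1/243) = 71/972)
-237531/D(-804, 556) = -237531/71/972 = -237531*972/71 = -230880132/71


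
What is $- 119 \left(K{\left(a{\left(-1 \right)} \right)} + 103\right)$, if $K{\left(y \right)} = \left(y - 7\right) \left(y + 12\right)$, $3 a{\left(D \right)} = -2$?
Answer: $- \frac{17255}{9} \approx -1917.2$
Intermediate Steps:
$a{\left(D \right)} = - \frac{2}{3}$ ($a{\left(D \right)} = \frac{1}{3} \left(-2\right) = - \frac{2}{3}$)
$K{\left(y \right)} = \left(-7 + y\right) \left(12 + y\right)$
$- 119 \left(K{\left(a{\left(-1 \right)} \right)} + 103\right) = - 119 \left(\left(-84 + \left(- \frac{2}{3}\right)^{2} + 5 \left(- \frac{2}{3}\right)\right) + 103\right) = - 119 \left(\left(-84 + \frac{4}{9} - \frac{10}{3}\right) + 103\right) = - 119 \left(- \frac{782}{9} + 103\right) = \left(-119\right) \frac{145}{9} = - \frac{17255}{9}$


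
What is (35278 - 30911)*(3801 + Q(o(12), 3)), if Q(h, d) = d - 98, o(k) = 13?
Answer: 16184102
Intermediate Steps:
Q(h, d) = -98 + d
(35278 - 30911)*(3801 + Q(o(12), 3)) = (35278 - 30911)*(3801 + (-98 + 3)) = 4367*(3801 - 95) = 4367*3706 = 16184102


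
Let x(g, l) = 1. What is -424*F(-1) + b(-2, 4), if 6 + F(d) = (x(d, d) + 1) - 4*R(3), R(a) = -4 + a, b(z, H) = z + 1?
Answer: -1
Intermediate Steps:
b(z, H) = 1 + z
F(d) = 0 (F(d) = -6 + ((1 + 1) - 4*(-4 + 3)) = -6 + (2 - 4*(-1)) = -6 + (2 + 4) = -6 + 6 = 0)
-424*F(-1) + b(-2, 4) = -424*0 + (1 - 2) = 0 - 1 = -1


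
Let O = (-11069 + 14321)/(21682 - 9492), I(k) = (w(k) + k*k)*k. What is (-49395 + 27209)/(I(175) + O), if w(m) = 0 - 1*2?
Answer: -135223670/32663259001 ≈ -0.0041399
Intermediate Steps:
w(m) = -2 (w(m) = 0 - 2 = -2)
I(k) = k*(-2 + k²) (I(k) = (-2 + k*k)*k = (-2 + k²)*k = k*(-2 + k²))
O = 1626/6095 (O = 3252/12190 = 3252*(1/12190) = 1626/6095 ≈ 0.26678)
(-49395 + 27209)/(I(175) + O) = (-49395 + 27209)/(175*(-2 + 175²) + 1626/6095) = -22186/(175*(-2 + 30625) + 1626/6095) = -22186/(175*30623 + 1626/6095) = -22186/(5359025 + 1626/6095) = -22186/32663259001/6095 = -22186*6095/32663259001 = -135223670/32663259001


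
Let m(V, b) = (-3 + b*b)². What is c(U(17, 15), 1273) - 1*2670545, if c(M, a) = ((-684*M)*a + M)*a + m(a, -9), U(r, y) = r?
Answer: -18846154032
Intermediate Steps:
m(V, b) = (-3 + b²)²
c(M, a) = 6084 + a*(M - 684*M*a) (c(M, a) = ((-684*M)*a + M)*a + (-3 + (-9)²)² = (-684*M*a + M)*a + (-3 + 81)² = (M - 684*M*a)*a + 78² = a*(M - 684*M*a) + 6084 = 6084 + a*(M - 684*M*a))
c(U(17, 15), 1273) - 1*2670545 = (6084 + 17*1273 - 684*17*1273²) - 1*2670545 = (6084 + 21641 - 684*17*1620529) - 2670545 = (6084 + 21641 - 18843511212) - 2670545 = -18843483487 - 2670545 = -18846154032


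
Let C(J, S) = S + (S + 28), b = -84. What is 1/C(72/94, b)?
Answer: -1/140 ≈ -0.0071429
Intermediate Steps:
C(J, S) = 28 + 2*S (C(J, S) = S + (28 + S) = 28 + 2*S)
1/C(72/94, b) = 1/(28 + 2*(-84)) = 1/(28 - 168) = 1/(-140) = -1/140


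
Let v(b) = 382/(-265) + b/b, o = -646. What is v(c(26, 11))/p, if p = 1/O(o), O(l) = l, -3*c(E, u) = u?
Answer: 75582/265 ≈ 285.21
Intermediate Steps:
c(E, u) = -u/3
v(b) = -117/265 (v(b) = 382*(-1/265) + 1 = -382/265 + 1 = -117/265)
p = -1/646 (p = 1/(-646) = -1/646 ≈ -0.0015480)
v(c(26, 11))/p = -117/(265*(-1/646)) = -117/265*(-646) = 75582/265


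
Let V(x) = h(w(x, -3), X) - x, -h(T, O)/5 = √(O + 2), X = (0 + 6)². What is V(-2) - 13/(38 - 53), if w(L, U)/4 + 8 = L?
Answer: 43/15 - 5*√38 ≈ -27.955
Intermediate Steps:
X = 36 (X = 6² = 36)
w(L, U) = -32 + 4*L
h(T, O) = -5*√(2 + O) (h(T, O) = -5*√(O + 2) = -5*√(2 + O))
V(x) = -x - 5*√38 (V(x) = -5*√(2 + 36) - x = -5*√38 - x = -x - 5*√38)
V(-2) - 13/(38 - 53) = (-1*(-2) - 5*√38) - 13/(38 - 53) = (2 - 5*√38) - 13/(-15) = (2 - 5*√38) - 1/15*(-13) = (2 - 5*√38) + 13/15 = 43/15 - 5*√38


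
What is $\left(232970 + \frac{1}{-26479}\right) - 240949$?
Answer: $- \frac{211275942}{26479} \approx -7979.0$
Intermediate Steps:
$\left(232970 + \frac{1}{-26479}\right) - 240949 = \left(232970 - \frac{1}{26479}\right) - 240949 = \frac{6168812629}{26479} - 240949 = - \frac{211275942}{26479}$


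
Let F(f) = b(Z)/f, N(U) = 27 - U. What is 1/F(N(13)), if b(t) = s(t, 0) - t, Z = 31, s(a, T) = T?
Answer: -14/31 ≈ -0.45161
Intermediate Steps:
b(t) = -t (b(t) = 0 - t = -t)
F(f) = -31/f (F(f) = (-1*31)/f = -31/f)
1/F(N(13)) = 1/(-31/(27 - 1*13)) = 1/(-31/(27 - 13)) = 1/(-31/14) = -14/31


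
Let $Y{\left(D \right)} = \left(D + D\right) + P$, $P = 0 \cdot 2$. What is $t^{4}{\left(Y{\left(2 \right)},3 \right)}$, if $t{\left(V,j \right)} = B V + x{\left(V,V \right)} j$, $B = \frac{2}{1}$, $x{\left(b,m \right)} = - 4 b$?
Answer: $2560000$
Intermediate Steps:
$P = 0$
$B = 2$ ($B = 2 \cdot 1 = 2$)
$Y{\left(D \right)} = 2 D$ ($Y{\left(D \right)} = \left(D + D\right) + 0 = 2 D + 0 = 2 D$)
$t{\left(V,j \right)} = 2 V - 4 V j$ ($t{\left(V,j \right)} = 2 V + - 4 V j = 2 V - 4 V j$)
$t^{4}{\left(Y{\left(2 \right)},3 \right)} = \left(2 \cdot 2 \cdot 2 \left(1 - 6\right)\right)^{4} = \left(2 \cdot 4 \left(1 - 6\right)\right)^{4} = \left(2 \cdot 4 \left(-5\right)\right)^{4} = \left(-40\right)^{4} = 2560000$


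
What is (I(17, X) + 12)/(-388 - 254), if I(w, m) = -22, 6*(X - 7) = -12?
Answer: 5/321 ≈ 0.015576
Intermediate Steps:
X = 5 (X = 7 + (⅙)*(-12) = 7 - 2 = 5)
(I(17, X) + 12)/(-388 - 254) = (-22 + 12)/(-388 - 254) = -10/(-642) = -10*(-1/642) = 5/321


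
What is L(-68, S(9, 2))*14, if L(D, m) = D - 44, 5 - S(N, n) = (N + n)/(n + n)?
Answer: -1568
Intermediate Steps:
S(N, n) = 5 - (N + n)/(2*n) (S(N, n) = 5 - (N + n)/(n + n) = 5 - (N + n)/(2*n))
L(D, m) = -44 + D
L(-68, S(9, 2))*14 = (-44 - 68)*14 = -112*14 = -1568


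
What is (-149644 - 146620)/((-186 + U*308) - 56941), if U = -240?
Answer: 296264/131047 ≈ 2.2607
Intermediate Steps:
(-149644 - 146620)/((-186 + U*308) - 56941) = (-149644 - 146620)/((-186 - 240*308) - 56941) = -296264/((-186 - 73920) - 56941) = -296264/(-74106 - 56941) = -296264/(-131047) = -296264*(-1/131047) = 296264/131047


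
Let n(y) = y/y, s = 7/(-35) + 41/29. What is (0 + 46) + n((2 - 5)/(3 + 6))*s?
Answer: 6846/145 ≈ 47.214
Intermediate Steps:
s = 176/145 (s = 7*(-1/35) + 41*(1/29) = -⅕ + 41/29 = 176/145 ≈ 1.2138)
n(y) = 1
(0 + 46) + n((2 - 5)/(3 + 6))*s = (0 + 46) + 1*(176/145) = 46 + 176/145 = 6846/145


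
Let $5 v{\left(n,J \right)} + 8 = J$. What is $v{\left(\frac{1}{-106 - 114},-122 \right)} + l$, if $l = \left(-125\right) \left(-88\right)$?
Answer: $10974$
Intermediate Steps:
$v{\left(n,J \right)} = - \frac{8}{5} + \frac{J}{5}$
$l = 11000$
$v{\left(\frac{1}{-106 - 114},-122 \right)} + l = \left(- \frac{8}{5} + \frac{1}{5} \left(-122\right)\right) + 11000 = \left(- \frac{8}{5} - \frac{122}{5}\right) + 11000 = -26 + 11000 = 10974$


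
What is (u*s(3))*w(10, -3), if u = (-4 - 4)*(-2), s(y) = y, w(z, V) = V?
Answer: -144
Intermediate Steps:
u = 16 (u = -8*(-2) = 16)
(u*s(3))*w(10, -3) = (16*3)*(-3) = 48*(-3) = -144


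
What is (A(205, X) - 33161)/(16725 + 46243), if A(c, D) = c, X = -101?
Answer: -8239/15742 ≈ -0.52338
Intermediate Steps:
(A(205, X) - 33161)/(16725 + 46243) = (205 - 33161)/(16725 + 46243) = -32956/62968 = -32956*1/62968 = -8239/15742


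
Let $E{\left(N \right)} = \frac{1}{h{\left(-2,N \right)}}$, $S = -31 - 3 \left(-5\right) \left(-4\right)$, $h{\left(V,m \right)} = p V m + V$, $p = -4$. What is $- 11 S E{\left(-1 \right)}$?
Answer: $- \frac{1001}{10} \approx -100.1$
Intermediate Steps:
$h{\left(V,m \right)} = V - 4 V m$ ($h{\left(V,m \right)} = - 4 V m + V = V - 4 V m$)
$S = -91$ ($S = -31 - \left(-15\right) \left(-4\right) = -31 - 60 = -91$)
$E{\left(N \right)} = \frac{1}{-2 + 8 N}$ ($E{\left(N \right)} = \frac{1}{\left(-2\right) \left(1 - 4 N\right)} = \frac{1}{-2 + 8 N}$)
$- 11 S E{\left(-1 \right)} = \left(-11\right) \left(-91\right) \frac{1}{2 \left(-1 + 4 \left(-1\right)\right)} = 1001 \frac{1}{2 \left(-1 - 4\right)} = 1001 \frac{1}{2 \left(-5\right)} = 1001 \cdot \frac{1}{2} \left(- \frac{1}{5}\right) = 1001 \left(- \frac{1}{10}\right) = - \frac{1001}{10}$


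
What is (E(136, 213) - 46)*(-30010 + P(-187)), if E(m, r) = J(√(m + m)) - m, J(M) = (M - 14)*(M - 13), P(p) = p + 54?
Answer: -8198896 + 3255444*√17 ≈ 5.2236e+6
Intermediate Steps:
P(p) = 54 + p
J(M) = (-14 + M)*(-13 + M)
E(m, r) = 182 + m - 27*√2*√m (E(m, r) = (182 + (√(m + m))² - 27*√(m + m)) - m = (182 + (√(2*m))² - 27*√2*√m) - m = (182 + (√2*√m)² - 27*√2*√m) - m = (182 + 2*m - 27*√2*√m) - m = 182 + m - 27*√2*√m)
(E(136, 213) - 46)*(-30010 + P(-187)) = ((182 + 136 - 27*√2*√136) - 46)*(-30010 + (54 - 187)) = ((182 + 136 - 27*√2*2*√34) - 46)*(-30010 - 133) = ((182 + 136 - 108*√17) - 46)*(-30143) = ((318 - 108*√17) - 46)*(-30143) = (272 - 108*√17)*(-30143) = -8198896 + 3255444*√17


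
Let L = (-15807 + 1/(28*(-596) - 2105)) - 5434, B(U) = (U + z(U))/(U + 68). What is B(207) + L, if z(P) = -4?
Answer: -109771266371/5168075 ≈ -21240.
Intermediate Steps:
B(U) = (-4 + U)/(68 + U) (B(U) = (U - 4)/(U + 68) = (-4 + U)/(68 + U))
L = -399182114/18793 (L = (-15807 + 1/(-16688 - 2105)) - 5434 = (-15807 + 1/(-18793)) - 5434 = (-15807 - 1/18793) - 5434 = -297060952/18793 - 5434 = -399182114/18793 ≈ -21241.)
B(207) + L = (-4 + 207)/(68 + 207) - 399182114/18793 = 203/275 - 399182114/18793 = -109771266371/5168075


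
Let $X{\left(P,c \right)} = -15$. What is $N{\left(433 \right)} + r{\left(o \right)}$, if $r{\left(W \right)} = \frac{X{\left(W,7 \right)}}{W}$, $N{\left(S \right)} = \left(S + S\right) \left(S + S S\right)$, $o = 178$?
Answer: $\frac{28967800441}{178} \approx 1.6274 \cdot 10^{8}$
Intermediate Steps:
$N{\left(S \right)} = 2 S \left(S + S^{2}\right)$
$r{\left(W \right)} = - \frac{15}{W}$
$N{\left(433 \right)} + r{\left(o \right)} = 2 \cdot 433^{2} \left(1 + 433\right) - \frac{15}{178} = 2 \cdot 187489 \cdot 434 - \frac{15}{178} = 162740452 - \frac{15}{178} = \frac{28967800441}{178}$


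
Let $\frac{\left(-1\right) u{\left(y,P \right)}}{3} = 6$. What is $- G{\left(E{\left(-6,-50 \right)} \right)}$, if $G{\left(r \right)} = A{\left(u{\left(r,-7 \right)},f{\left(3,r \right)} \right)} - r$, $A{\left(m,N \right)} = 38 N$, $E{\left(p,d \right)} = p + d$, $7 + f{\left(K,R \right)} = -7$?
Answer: $476$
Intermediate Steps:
$u{\left(y,P \right)} = -18$ ($u{\left(y,P \right)} = \left(-3\right) 6 = -18$)
$f{\left(K,R \right)} = -14$ ($f{\left(K,R \right)} = -7 - 7 = -14$)
$E{\left(p,d \right)} = d + p$
$G{\left(r \right)} = -532 - r$ ($G{\left(r \right)} = 38 \left(-14\right) - r = -532 - r$)
$- G{\left(E{\left(-6,-50 \right)} \right)} = - (-532 - \left(-50 - 6\right)) = - (-532 - -56) = - (-532 + 56) = \left(-1\right) \left(-476\right) = 476$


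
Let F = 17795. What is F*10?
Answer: 177950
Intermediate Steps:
F*10 = 17795*10 = 177950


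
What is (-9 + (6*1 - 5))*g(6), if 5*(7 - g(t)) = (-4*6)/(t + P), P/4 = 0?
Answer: -312/5 ≈ -62.400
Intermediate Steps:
P = 0 (P = 4*0 = 0)
g(t) = 7 + 24/(5*t) (g(t) = 7 - (-4*6)/(5*(t + 0)) = 7 - (-24)/(5*t) = 7 + 24/(5*t))
(-9 + (6*1 - 5))*g(6) = (-9 + (6*1 - 5))*(7 + (24/5)/6) = (-9 + (6 - 5))*(7 + (24/5)*(⅙)) = (-9 + 1)*(7 + ⅘) = -8*39/5 = -312/5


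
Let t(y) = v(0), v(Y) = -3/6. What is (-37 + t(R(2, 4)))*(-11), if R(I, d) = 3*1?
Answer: 825/2 ≈ 412.50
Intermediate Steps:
v(Y) = -½ (v(Y) = -3*⅙ = -½)
R(I, d) = 3
t(y) = -½
(-37 + t(R(2, 4)))*(-11) = (-37 - ½)*(-11) = -75/2*(-11) = 825/2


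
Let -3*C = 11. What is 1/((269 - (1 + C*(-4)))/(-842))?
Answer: -1263/380 ≈ -3.3237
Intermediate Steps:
C = -11/3 (C = -1/3*11 = -11/3 ≈ -3.6667)
1/((269 - (1 + C*(-4)))/(-842)) = 1/((269 - (1 - 11/3*(-4)))/(-842)) = 1/((269 - (1 + 44/3))*(-1/842)) = 1/((269 - 1*47/3)*(-1/842)) = 1/((269 - 47/3)*(-1/842)) = 1/((760/3)*(-1/842)) = 1/(-380/1263) = -1263/380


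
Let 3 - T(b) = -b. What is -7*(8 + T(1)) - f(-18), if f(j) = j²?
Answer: -408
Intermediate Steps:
T(b) = 3 + b (T(b) = 3 - (-1)*b = 3 + b)
-7*(8 + T(1)) - f(-18) = -7*(8 + (3 + 1)) - 1*(-18)² = -7*(8 + 4) - 1*324 = -7*12 - 324 = -84 - 324 = -408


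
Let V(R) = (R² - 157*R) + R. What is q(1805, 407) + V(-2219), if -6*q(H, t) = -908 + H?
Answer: 10539951/2 ≈ 5.2700e+6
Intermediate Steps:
V(R) = R² - 156*R
q(H, t) = 454/3 - H/6 (q(H, t) = -(-908 + H)/6 = 454/3 - H/6)
q(1805, 407) + V(-2219) = (454/3 - ⅙*1805) - 2219*(-156 - 2219) = (454/3 - 1805/6) - 2219*(-2375) = -299/2 + 5270125 = 10539951/2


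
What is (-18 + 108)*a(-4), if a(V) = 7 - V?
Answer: 990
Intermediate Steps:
(-18 + 108)*a(-4) = (-18 + 108)*(7 - 1*(-4)) = 90*(7 + 4) = 90*11 = 990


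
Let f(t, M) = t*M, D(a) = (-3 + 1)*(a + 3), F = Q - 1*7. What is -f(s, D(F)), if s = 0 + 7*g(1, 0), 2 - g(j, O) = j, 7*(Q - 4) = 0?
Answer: 0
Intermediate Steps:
Q = 4 (Q = 4 + (⅐)*0 = 4 + 0 = 4)
g(j, O) = 2 - j
s = 7 (s = 0 + 7*(2 - 1*1) = 0 + 7*(2 - 1) = 0 + 7*1 = 0 + 7 = 7)
F = -3 (F = 4 - 1*7 = 4 - 7 = -3)
D(a) = -6 - 2*a (D(a) = -2*(3 + a) = -6 - 2*a)
f(t, M) = M*t
-f(s, D(F)) = -(-6 - 2*(-3))*7 = -(-6 + 6)*7 = -0*7 = -1*0 = 0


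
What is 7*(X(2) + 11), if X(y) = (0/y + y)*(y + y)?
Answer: 133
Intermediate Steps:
X(y) = 2*y² (X(y) = (0 + y)*(2*y) = y*(2*y) = 2*y²)
7*(X(2) + 11) = 7*(2*2² + 11) = 7*(2*4 + 11) = 7*(8 + 11) = 7*19 = 133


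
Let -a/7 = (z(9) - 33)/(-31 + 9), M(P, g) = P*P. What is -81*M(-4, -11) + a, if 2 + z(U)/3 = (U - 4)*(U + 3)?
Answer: -27525/22 ≈ -1251.1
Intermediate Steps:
z(U) = -6 + 3*(-4 + U)*(3 + U) (z(U) = -6 + 3*((U - 4)*(U + 3)) = -6 + 3*((-4 + U)*(3 + U)) = -6 + 3*(-4 + U)*(3 + U))
M(P, g) = P**2
a = 987/22 (a = -7*((-42 - 3*9 + 3*9**2) - 33)/(-31 + 9) = -7*((-42 - 27 + 3*81) - 33)/(-22) = -7*((-42 - 27 + 243) - 33)*(-1)/22 = -7*(174 - 33)*(-1)/22 = -987*(-1)/22 = -7*(-141/22) = 987/22 ≈ 44.864)
-81*M(-4, -11) + a = -81*(-4)**2 + 987/22 = -81*16 + 987/22 = -1296 + 987/22 = -27525/22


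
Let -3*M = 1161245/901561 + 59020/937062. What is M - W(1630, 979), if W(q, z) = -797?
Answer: 1009409896700176/1267227830673 ≈ 796.55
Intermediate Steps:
M = -570684346205/1267227830673 (M = -(1161245/901561 + 59020/937062)/3 = -(1161245*(1/901561) + 59020*(1/937062))/3 = -(1161245/901561 + 29510/468531)/3 = -⅓*570684346205/422409276891 = -570684346205/1267227830673 ≈ -0.45034)
M - W(1630, 979) = -570684346205/1267227830673 - 1*(-797) = -570684346205/1267227830673 + 797 = 1009409896700176/1267227830673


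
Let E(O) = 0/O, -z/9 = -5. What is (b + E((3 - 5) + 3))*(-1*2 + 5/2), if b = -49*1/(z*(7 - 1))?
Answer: -49/540 ≈ -0.090741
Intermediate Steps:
z = 45 (z = -9*(-5) = 45)
E(O) = 0
b = -49/270 (b = -49*1/(45*(7 - 1)) = -49/(6*45) = -49/270 ≈ -0.18148)
(b + E((3 - 5) + 3))*(-1*2 + 5/2) = (-49/270 + 0)*(-1*2 + 5/2) = -49*(-2 + 5*(1/2))/270 = -49*(-2 + 5/2)/270 = -49/270*1/2 = -49/540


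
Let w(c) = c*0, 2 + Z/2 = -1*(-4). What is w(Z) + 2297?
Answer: 2297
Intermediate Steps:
Z = 4 (Z = -4 + 2*(-1*(-4)) = -4 + 2*4 = -4 + 8 = 4)
w(c) = 0
w(Z) + 2297 = 0 + 2297 = 2297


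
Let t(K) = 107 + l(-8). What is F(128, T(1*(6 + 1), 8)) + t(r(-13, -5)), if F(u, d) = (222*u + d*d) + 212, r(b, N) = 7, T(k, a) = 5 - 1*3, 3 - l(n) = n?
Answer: 28750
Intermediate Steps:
l(n) = 3 - n
T(k, a) = 2 (T(k, a) = 5 - 3 = 2)
t(K) = 118 (t(K) = 107 + (3 - 1*(-8)) = 107 + (3 + 8) = 107 + 11 = 118)
F(u, d) = 212 + d**2 + 222*u (F(u, d) = (222*u + d**2) + 212 = (d**2 + 222*u) + 212 = 212 + d**2 + 222*u)
F(128, T(1*(6 + 1), 8)) + t(r(-13, -5)) = (212 + 2**2 + 222*128) + 118 = (212 + 4 + 28416) + 118 = 28632 + 118 = 28750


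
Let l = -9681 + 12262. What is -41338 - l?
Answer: -43919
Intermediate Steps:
l = 2581
-41338 - l = -41338 - 1*2581 = -41338 - 2581 = -43919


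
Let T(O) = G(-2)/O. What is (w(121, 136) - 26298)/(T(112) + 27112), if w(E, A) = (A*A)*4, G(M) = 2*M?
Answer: 1335208/759135 ≈ 1.7589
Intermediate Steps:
w(E, A) = 4*A² (w(E, A) = A²*4 = 4*A²)
T(O) = -4/O (T(O) = (2*(-2))/O = -4/O)
(w(121, 136) - 26298)/(T(112) + 27112) = (4*136² - 26298)/(-4/112 + 27112) = (4*18496 - 26298)/(-4*1/112 + 27112) = (73984 - 26298)/(-1/28 + 27112) = 47686/(759135/28) = 47686*(28/759135) = 1335208/759135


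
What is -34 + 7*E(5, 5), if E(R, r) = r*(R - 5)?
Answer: -34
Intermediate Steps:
E(R, r) = r*(-5 + R)
-34 + 7*E(5, 5) = -34 + 7*(5*(-5 + 5)) = -34 + 7*(5*0) = -34 + 7*0 = -34 + 0 = -34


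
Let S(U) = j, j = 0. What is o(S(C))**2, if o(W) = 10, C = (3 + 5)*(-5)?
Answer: 100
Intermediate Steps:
C = -40 (C = 8*(-5) = -40)
S(U) = 0
o(S(C))**2 = 10**2 = 100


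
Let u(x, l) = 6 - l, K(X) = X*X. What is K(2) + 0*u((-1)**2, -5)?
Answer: 4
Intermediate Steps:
K(X) = X**2
K(2) + 0*u((-1)**2, -5) = 2**2 + 0*(6 - 1*(-5)) = 4 + 0*(6 + 5) = 4 + 0*11 = 4 + 0 = 4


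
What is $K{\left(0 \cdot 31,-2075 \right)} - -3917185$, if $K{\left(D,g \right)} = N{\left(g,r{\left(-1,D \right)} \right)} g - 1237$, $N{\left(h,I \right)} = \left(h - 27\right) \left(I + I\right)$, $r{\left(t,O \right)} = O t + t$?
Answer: $-4807352$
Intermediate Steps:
$r{\left(t,O \right)} = t + O t$
$N{\left(h,I \right)} = 2 I \left(-27 + h\right)$ ($N{\left(h,I \right)} = \left(-27 + h\right) 2 I = 2 I \left(-27 + h\right)$)
$K{\left(D,g \right)} = -1237 + 2 g \left(-1 - D\right) \left(-27 + g\right)$ ($K{\left(D,g \right)} = 2 \left(- (1 + D)\right) \left(-27 + g\right) g - 1237 = 2 \left(-1 - D\right) \left(-27 + g\right) g - 1237 = 2 g \left(-1 - D\right) \left(-27 + g\right) - 1237 = -1237 + 2 g \left(-1 - D\right) \left(-27 + g\right)$)
$K{\left(0 \cdot 31,-2075 \right)} - -3917185 = \left(-1237 - - 4150 \left(1 + 0 \cdot 31\right) \left(-27 - 2075\right)\right) - -3917185 = \left(-1237 - \left(-4150\right) \left(1 + 0\right) \left(-2102\right)\right) + 3917185 = \left(-1237 - \left(-4150\right) 1 \left(-2102\right)\right) + 3917185 = \left(-1237 - 8723300\right) + 3917185 = -8724537 + 3917185 = -4807352$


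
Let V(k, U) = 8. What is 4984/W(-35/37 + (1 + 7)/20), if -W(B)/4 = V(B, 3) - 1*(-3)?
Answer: -1246/11 ≈ -113.27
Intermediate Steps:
W(B) = -44 (W(B) = -4*(8 - 1*(-3)) = -4*(8 + 3) = -4*11 = -44)
4984/W(-35/37 + (1 + 7)/20) = 4984/(-44) = 4984*(-1/44) = -1246/11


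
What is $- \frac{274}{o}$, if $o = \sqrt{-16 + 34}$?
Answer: $- \frac{137 \sqrt{2}}{3} \approx -64.582$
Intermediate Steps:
$o = 3 \sqrt{2}$ ($o = \sqrt{18} = 3 \sqrt{2} \approx 4.2426$)
$- \frac{274}{o} = - \frac{274}{3 \sqrt{2}} = - 274 \frac{\sqrt{2}}{6} = - \frac{137 \sqrt{2}}{3}$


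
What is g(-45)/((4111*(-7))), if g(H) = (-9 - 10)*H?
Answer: -855/28777 ≈ -0.029711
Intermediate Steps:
g(H) = -19*H
g(-45)/((4111*(-7))) = (-19*(-45))/((4111*(-7))) = 855/(-28777) = 855*(-1/28777) = -855/28777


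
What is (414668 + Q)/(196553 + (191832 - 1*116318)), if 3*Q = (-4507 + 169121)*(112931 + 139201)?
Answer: 13835233684/272067 ≈ 50852.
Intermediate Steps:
Q = 13834819016 (Q = ((-4507 + 169121)*(112931 + 139201))/3 = (164614*252132)/3 = (1/3)*41504457048 = 13834819016)
(414668 + Q)/(196553 + (191832 - 1*116318)) = (414668 + 13834819016)/(196553 + (191832 - 1*116318)) = 13835233684/(196553 + (191832 - 116318)) = 13835233684/(196553 + 75514) = 13835233684/272067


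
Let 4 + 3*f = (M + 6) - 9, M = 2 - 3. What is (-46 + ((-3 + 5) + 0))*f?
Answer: 352/3 ≈ 117.33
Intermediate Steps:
M = -1
f = -8/3 (f = -4/3 + ((-1 + 6) - 9)/3 = -4/3 + (5 - 9)/3 = -4/3 + (⅓)*(-4) = -4/3 - 4/3 = -8/3 ≈ -2.6667)
(-46 + ((-3 + 5) + 0))*f = (-46 + ((-3 + 5) + 0))*(-8/3) = (-46 + (2 + 0))*(-8/3) = (-46 + 2)*(-8/3) = -44*(-8/3) = 352/3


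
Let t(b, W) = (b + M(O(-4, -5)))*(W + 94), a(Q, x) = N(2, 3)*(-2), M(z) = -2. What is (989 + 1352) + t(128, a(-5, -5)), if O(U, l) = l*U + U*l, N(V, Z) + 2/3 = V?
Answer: 13849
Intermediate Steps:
N(V, Z) = -⅔ + V
O(U, l) = 2*U*l (O(U, l) = U*l + U*l = 2*U*l)
a(Q, x) = -8/3 (a(Q, x) = (-⅔ + 2)*(-2) = (4/3)*(-2) = -8/3)
t(b, W) = (-2 + b)*(94 + W) (t(b, W) = (b - 2)*(W + 94) = (-2 + b)*(94 + W))
(989 + 1352) + t(128, a(-5, -5)) = (989 + 1352) + (-188 - 2*(-8/3) + 94*128 - 8/3*128) = 2341 + (-188 + 16/3 + 12032 - 1024/3) = 2341 + 11508 = 13849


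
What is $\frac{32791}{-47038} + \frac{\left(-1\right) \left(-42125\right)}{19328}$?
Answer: $\frac{673845651}{454575232} \approx 1.4824$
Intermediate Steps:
$\frac{32791}{-47038} + \frac{\left(-1\right) \left(-42125\right)}{19328} = 32791 \left(- \frac{1}{47038}\right) + 42125 \cdot \frac{1}{19328} = - \frac{32791}{47038} + \frac{42125}{19328} = \frac{673845651}{454575232}$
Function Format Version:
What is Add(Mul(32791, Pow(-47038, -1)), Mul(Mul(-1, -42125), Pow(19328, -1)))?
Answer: Rational(673845651, 454575232) ≈ 1.4824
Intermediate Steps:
Add(Mul(32791, Pow(-47038, -1)), Mul(Mul(-1, -42125), Pow(19328, -1))) = Add(Mul(32791, Rational(-1, 47038)), Mul(42125, Rational(1, 19328))) = Add(Rational(-32791, 47038), Rational(42125, 19328)) = Rational(673845651, 454575232)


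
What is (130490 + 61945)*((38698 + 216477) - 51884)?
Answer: 39120303585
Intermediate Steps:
(130490 + 61945)*((38698 + 216477) - 51884) = 192435*(255175 - 51884) = 192435*203291 = 39120303585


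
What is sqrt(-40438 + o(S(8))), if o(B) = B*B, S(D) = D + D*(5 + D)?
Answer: I*sqrt(27894) ≈ 167.01*I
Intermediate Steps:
o(B) = B**2
sqrt(-40438 + o(S(8))) = sqrt(-40438 + (8*(6 + 8))**2) = sqrt(-40438 + (8*14)**2) = sqrt(-40438 + 112**2) = sqrt(-40438 + 12544) = sqrt(-27894) = I*sqrt(27894)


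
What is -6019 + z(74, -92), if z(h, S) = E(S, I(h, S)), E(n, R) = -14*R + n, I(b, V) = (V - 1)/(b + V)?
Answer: -18550/3 ≈ -6183.3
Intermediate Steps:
I(b, V) = (-1 + V)/(V + b)
E(n, R) = n - 14*R
z(h, S) = S - 14*(-1 + S)/(S + h)
-6019 + z(74, -92) = -6019 + (14 - 14*(-92) - 92*(-92 + 74))/(-92 + 74) = -6019 + (14 + 1288 - 92*(-18))/(-18) = -6019 - (14 + 1288 + 1656)/18 = -6019 - 1/18*2958 = -6019 - 493/3 = -18550/3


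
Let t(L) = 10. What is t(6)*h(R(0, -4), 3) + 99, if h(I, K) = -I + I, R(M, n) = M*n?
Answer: 99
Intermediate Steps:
h(I, K) = 0
t(6)*h(R(0, -4), 3) + 99 = 10*0 + 99 = 0 + 99 = 99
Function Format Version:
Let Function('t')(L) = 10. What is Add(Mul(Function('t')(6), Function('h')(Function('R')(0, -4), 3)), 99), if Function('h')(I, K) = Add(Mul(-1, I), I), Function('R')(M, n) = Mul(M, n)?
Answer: 99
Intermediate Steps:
Function('h')(I, K) = 0
Add(Mul(Function('t')(6), Function('h')(Function('R')(0, -4), 3)), 99) = Add(Mul(10, 0), 99) = Add(0, 99) = 99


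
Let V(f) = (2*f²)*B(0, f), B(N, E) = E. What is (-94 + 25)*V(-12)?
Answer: 238464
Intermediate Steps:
V(f) = 2*f³ (V(f) = (2*f²)*f = 2*f³)
(-94 + 25)*V(-12) = (-94 + 25)*(2*(-12)³) = -138*(-1728) = -69*(-3456) = 238464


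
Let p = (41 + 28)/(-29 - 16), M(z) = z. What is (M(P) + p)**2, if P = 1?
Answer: 64/225 ≈ 0.28444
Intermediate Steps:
p = -23/15 (p = 69/(-45) = 69*(-1/45) = -23/15 ≈ -1.5333)
(M(P) + p)**2 = (1 - 23/15)**2 = (-8/15)**2 = 64/225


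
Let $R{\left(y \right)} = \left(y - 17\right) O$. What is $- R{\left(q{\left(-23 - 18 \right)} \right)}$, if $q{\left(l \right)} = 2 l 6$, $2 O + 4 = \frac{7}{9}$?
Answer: $- \frac{14761}{18} \approx -820.06$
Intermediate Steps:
$O = - \frac{29}{18}$ ($O = -2 + \frac{7 \cdot \frac{1}{9}}{2} = -2 + \frac{1}{2} \cdot \frac{7}{9} = -2 + \frac{7}{18} = - \frac{29}{18} \approx -1.6111$)
$q{\left(l \right)} = 12 l$
$R{\left(y \right)} = \frac{493}{18} - \frac{29 y}{18}$ ($R{\left(y \right)} = \left(y - 17\right) \left(- \frac{29}{18}\right) = \left(-17 + y\right) \left(- \frac{29}{18}\right) = \frac{493}{18} - \frac{29 y}{18}$)
$- R{\left(q{\left(-23 - 18 \right)} \right)} = - (\frac{493}{18} - \frac{29 \cdot 12 \left(-23 - 18\right)}{18}) = - (\frac{493}{18} - \frac{29 \cdot 12 \left(-41\right)}{18}) = - (\frac{493}{18} - - \frac{2378}{3}) = - (\frac{493}{18} + \frac{2378}{3}) = \left(-1\right) \frac{14761}{18} = - \frac{14761}{18}$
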